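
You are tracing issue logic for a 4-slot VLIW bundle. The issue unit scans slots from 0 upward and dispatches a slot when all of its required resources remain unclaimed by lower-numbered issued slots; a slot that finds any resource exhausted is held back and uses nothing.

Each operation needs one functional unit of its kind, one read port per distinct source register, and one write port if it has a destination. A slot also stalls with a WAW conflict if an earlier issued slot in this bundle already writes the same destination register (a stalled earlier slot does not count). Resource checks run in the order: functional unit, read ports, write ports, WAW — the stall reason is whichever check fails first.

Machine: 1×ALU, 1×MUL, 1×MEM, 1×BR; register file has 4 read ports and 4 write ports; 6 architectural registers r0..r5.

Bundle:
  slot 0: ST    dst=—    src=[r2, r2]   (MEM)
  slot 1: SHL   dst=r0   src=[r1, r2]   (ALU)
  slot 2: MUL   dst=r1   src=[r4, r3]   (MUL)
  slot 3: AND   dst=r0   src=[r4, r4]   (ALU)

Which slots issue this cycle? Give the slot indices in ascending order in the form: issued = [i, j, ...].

issued = [0, 1]

(0) want 1×MEM +1rd +0wr — yes → AL1|MU1|ME0|BR1|rd3|wr4
(1) want 1×ALU +2rd +1wr — yes → AL0|MU1|ME0|BR1|rd1|wr3
(2) want 1×MUL +2rd +1wr — RD_PORT → AL0|MU1|ME0|BR1|rd1|wr3
(3) want 1×ALU +1rd +1wr — FU → AL0|MU1|ME0|BR1|rd1|wr3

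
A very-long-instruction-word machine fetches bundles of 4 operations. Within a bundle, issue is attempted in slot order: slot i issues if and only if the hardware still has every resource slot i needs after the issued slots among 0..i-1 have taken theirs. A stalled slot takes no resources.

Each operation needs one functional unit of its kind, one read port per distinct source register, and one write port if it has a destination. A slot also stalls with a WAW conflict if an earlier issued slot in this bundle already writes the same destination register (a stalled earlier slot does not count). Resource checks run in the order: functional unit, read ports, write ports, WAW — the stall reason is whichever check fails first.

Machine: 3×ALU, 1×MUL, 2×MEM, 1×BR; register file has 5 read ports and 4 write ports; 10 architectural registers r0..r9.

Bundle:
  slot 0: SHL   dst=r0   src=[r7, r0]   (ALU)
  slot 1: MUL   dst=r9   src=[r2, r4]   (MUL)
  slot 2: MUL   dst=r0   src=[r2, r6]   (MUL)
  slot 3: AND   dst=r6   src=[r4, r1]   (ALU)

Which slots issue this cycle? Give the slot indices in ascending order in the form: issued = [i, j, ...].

[0] ALU needs rd=2 wr=1: ok; after: ALU=2 MUL=1 MEM=2 BR=1, R=3, W=3
[1] MUL needs rd=2 wr=1: ok; after: ALU=2 MUL=0 MEM=2 BR=1, R=1, W=2
[2] MUL needs rd=2 wr=1: FU; after: ALU=2 MUL=0 MEM=2 BR=1, R=1, W=2
[3] ALU needs rd=2 wr=1: RD_PORT; after: ALU=2 MUL=0 MEM=2 BR=1, R=1, W=2

issued = [0, 1]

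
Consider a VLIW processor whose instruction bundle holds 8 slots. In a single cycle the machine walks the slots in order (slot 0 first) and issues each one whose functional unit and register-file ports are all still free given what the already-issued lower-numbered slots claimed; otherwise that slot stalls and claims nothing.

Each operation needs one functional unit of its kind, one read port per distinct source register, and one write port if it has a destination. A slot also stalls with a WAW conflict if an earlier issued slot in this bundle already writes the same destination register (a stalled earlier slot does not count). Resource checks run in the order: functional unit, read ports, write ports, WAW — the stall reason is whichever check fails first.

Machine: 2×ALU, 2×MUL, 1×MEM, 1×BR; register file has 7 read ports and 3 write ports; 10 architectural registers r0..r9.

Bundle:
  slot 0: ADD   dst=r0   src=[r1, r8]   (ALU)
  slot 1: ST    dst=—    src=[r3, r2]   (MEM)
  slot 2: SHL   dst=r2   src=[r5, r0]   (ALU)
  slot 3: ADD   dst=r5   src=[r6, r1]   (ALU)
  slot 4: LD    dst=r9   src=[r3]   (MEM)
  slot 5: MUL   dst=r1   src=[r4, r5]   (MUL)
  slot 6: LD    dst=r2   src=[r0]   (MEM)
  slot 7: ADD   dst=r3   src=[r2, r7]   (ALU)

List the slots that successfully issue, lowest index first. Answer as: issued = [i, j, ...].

issued = [0, 1, 2]

  0. ALU→r0 ⇒ go  {1A/2Mu/1Ld/1B | 5r 2w}
  1. MEM ⇒ go  {1A/2Mu/0Ld/1B | 3r 2w}
  2. ALU→r2 ⇒ go  {0A/2Mu/0Ld/1B | 1r 1w}
  3. ALU→r5 ⇒ no(FU)  {0A/2Mu/0Ld/1B | 1r 1w}
  4. MEM→r9 ⇒ no(FU)  {0A/2Mu/0Ld/1B | 1r 1w}
  5. MUL→r1 ⇒ no(RD_PORT)  {0A/2Mu/0Ld/1B | 1r 1w}
  6. MEM→r2 ⇒ no(FU)  {0A/2Mu/0Ld/1B | 1r 1w}
  7. ALU→r3 ⇒ no(FU)  {0A/2Mu/0Ld/1B | 1r 1w}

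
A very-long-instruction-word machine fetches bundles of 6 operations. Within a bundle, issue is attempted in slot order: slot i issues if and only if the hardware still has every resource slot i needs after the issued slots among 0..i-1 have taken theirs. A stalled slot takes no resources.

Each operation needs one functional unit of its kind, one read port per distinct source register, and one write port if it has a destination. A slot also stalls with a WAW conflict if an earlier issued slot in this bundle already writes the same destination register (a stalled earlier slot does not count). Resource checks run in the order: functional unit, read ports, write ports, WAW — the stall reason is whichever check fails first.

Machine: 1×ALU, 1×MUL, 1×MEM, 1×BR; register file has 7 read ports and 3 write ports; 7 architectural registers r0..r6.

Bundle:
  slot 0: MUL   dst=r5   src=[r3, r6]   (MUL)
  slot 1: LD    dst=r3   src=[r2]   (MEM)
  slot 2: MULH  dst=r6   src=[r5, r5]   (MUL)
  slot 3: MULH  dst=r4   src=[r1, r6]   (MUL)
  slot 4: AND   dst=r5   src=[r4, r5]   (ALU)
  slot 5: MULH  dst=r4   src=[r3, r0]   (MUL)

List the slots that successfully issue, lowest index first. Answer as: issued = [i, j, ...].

issued = [0, 1]

slot 0 (MUL): ISSUE — free A1,Mu0,Ld1,B1 rp5 wp2
slot 1 (MEM): ISSUE — free A1,Mu0,Ld0,B1 rp4 wp1
slot 2 (MUL): stall FU — free A1,Mu0,Ld0,B1 rp4 wp1
slot 3 (MUL): stall FU — free A1,Mu0,Ld0,B1 rp4 wp1
slot 4 (ALU): stall WAW — free A1,Mu0,Ld0,B1 rp4 wp1
slot 5 (MUL): stall FU — free A1,Mu0,Ld0,B1 rp4 wp1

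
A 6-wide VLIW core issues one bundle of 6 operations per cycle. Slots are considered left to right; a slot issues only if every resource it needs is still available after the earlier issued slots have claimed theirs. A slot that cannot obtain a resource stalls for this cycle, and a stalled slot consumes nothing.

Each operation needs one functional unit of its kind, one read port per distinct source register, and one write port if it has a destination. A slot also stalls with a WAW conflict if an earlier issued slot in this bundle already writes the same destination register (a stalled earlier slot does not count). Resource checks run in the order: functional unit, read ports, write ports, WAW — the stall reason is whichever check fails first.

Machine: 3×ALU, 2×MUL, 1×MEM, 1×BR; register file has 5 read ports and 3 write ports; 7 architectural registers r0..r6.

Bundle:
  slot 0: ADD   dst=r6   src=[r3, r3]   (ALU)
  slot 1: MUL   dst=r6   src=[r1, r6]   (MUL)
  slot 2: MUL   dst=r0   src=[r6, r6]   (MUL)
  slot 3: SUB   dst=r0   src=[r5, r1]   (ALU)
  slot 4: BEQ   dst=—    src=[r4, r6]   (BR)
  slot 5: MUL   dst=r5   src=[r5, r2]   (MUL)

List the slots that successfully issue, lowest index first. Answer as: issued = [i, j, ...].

issued = [0, 2, 4]

slot 0 (ALU): ISSUE — free A2,Mu2,Ld1,B1 rp4 wp2
slot 1 (MUL): stall WAW — free A2,Mu2,Ld1,B1 rp4 wp2
slot 2 (MUL): ISSUE — free A2,Mu1,Ld1,B1 rp3 wp1
slot 3 (ALU): stall WAW — free A2,Mu1,Ld1,B1 rp3 wp1
slot 4 (BR): ISSUE — free A2,Mu1,Ld1,B0 rp1 wp1
slot 5 (MUL): stall RD_PORT — free A2,Mu1,Ld1,B0 rp1 wp1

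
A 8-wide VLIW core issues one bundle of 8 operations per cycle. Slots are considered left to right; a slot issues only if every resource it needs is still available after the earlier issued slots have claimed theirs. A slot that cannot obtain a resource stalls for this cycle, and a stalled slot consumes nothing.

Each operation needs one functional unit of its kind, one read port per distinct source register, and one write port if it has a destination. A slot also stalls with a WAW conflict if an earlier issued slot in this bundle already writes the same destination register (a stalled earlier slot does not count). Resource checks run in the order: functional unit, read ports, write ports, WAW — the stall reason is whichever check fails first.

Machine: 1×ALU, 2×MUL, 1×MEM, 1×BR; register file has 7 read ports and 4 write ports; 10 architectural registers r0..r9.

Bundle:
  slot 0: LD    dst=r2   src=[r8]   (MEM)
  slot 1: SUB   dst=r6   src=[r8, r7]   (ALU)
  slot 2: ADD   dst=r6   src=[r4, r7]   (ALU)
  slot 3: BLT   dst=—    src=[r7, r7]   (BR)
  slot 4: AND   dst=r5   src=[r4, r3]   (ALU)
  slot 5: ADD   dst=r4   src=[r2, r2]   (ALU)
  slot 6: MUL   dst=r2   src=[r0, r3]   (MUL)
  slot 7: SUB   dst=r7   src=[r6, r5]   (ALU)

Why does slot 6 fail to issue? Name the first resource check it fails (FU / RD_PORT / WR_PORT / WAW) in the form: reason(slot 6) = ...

  0. MEM→r2 ⇒ go  {1A/2Mu/0Ld/1B | 6r 3w}
  1. ALU→r6 ⇒ go  {0A/2Mu/0Ld/1B | 4r 2w}
  2. ALU→r6 ⇒ no(FU)  {0A/2Mu/0Ld/1B | 4r 2w}
  3. BR ⇒ go  {0A/2Mu/0Ld/0B | 3r 2w}
  4. ALU→r5 ⇒ no(FU)  {0A/2Mu/0Ld/0B | 3r 2w}
  5. ALU→r4 ⇒ no(FU)  {0A/2Mu/0Ld/0B | 3r 2w}
  6. MUL→r2 ⇒ no(WAW)  {0A/2Mu/0Ld/0B | 3r 2w}
  7. ALU→r7 ⇒ no(FU)  {0A/2Mu/0Ld/0B | 3r 2w}

reason(slot 6) = WAW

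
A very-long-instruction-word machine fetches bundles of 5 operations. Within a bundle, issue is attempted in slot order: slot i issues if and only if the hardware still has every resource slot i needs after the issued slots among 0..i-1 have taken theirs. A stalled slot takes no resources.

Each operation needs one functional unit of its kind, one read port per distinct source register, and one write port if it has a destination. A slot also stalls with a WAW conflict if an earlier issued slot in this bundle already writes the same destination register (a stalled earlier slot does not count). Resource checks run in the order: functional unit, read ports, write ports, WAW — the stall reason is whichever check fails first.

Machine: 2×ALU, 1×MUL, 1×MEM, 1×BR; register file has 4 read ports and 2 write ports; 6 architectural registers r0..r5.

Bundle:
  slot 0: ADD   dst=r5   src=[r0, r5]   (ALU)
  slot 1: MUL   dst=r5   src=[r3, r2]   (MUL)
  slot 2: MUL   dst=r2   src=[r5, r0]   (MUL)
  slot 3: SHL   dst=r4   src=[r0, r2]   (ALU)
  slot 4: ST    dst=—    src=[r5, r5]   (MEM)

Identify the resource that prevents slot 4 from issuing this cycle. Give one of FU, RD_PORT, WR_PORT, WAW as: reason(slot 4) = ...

slot 0 (ALU): ISSUE — free A1,Mu1,Ld1,B1 rp2 wp1
slot 1 (MUL): stall WAW — free A1,Mu1,Ld1,B1 rp2 wp1
slot 2 (MUL): ISSUE — free A1,Mu0,Ld1,B1 rp0 wp0
slot 3 (ALU): stall RD_PORT — free A1,Mu0,Ld1,B1 rp0 wp0
slot 4 (MEM): stall RD_PORT — free A1,Mu0,Ld1,B1 rp0 wp0

reason(slot 4) = RD_PORT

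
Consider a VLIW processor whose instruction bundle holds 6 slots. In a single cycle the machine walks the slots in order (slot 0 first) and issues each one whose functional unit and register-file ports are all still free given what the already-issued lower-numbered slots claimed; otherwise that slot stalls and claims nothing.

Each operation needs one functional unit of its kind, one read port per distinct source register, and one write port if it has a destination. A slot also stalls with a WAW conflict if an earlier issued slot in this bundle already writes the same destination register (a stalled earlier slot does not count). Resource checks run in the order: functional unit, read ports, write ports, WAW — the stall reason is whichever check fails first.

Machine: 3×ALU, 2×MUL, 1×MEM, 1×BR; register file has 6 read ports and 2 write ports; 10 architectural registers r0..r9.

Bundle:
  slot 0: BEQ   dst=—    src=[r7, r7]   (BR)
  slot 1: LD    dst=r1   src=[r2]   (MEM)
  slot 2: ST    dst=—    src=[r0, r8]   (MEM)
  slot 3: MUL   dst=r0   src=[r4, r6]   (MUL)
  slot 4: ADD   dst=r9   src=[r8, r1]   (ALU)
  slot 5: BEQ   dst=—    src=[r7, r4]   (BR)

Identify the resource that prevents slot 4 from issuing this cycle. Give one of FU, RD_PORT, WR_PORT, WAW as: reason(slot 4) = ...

(0) want 1×BR +1rd +0wr — yes → AL3|MU2|ME1|BR0|rd5|wr2
(1) want 1×MEM +1rd +1wr — yes → AL3|MU2|ME0|BR0|rd4|wr1
(2) want 1×MEM +2rd +0wr — FU → AL3|MU2|ME0|BR0|rd4|wr1
(3) want 1×MUL +2rd +1wr — yes → AL3|MU1|ME0|BR0|rd2|wr0
(4) want 1×ALU +2rd +1wr — WR_PORT → AL3|MU1|ME0|BR0|rd2|wr0
(5) want 1×BR +2rd +0wr — FU → AL3|MU1|ME0|BR0|rd2|wr0

reason(slot 4) = WR_PORT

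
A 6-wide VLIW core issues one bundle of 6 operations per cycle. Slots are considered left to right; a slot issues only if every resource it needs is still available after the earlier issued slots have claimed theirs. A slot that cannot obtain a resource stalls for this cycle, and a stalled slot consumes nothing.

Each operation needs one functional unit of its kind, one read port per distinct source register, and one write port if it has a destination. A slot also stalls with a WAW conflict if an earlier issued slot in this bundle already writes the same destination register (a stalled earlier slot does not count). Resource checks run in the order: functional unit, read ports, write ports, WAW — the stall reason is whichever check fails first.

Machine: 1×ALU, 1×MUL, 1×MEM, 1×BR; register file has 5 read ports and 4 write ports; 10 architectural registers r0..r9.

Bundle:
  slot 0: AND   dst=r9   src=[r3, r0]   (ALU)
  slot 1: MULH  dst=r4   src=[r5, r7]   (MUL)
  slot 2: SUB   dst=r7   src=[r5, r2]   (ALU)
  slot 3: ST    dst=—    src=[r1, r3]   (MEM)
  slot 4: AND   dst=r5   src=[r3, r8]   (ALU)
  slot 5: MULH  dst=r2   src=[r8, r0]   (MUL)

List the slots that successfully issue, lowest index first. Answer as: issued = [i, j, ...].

issued = [0, 1]

slot 0 (ALU): ISSUE — free A0,Mu1,Ld1,B1 rp3 wp3
slot 1 (MUL): ISSUE — free A0,Mu0,Ld1,B1 rp1 wp2
slot 2 (ALU): stall FU — free A0,Mu0,Ld1,B1 rp1 wp2
slot 3 (MEM): stall RD_PORT — free A0,Mu0,Ld1,B1 rp1 wp2
slot 4 (ALU): stall FU — free A0,Mu0,Ld1,B1 rp1 wp2
slot 5 (MUL): stall FU — free A0,Mu0,Ld1,B1 rp1 wp2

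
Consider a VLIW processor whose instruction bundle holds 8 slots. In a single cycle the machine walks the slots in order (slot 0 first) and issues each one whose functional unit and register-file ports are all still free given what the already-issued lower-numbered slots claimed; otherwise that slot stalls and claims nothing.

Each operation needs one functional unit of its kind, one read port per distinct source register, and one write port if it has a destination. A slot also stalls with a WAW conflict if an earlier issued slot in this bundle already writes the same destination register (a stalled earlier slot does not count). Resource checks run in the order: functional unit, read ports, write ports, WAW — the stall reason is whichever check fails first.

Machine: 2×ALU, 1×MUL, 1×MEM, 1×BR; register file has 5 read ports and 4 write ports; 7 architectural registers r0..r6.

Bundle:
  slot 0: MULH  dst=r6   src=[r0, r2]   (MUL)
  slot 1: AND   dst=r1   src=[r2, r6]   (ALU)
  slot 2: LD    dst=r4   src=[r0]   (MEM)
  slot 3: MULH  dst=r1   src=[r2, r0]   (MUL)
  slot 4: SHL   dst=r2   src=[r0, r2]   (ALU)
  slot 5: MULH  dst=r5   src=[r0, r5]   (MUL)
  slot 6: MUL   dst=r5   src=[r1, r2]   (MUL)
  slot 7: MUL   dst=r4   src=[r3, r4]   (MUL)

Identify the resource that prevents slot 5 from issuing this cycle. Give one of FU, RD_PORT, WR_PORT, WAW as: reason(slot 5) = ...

reason(slot 5) = FU

(0) want 1×MUL +2rd +1wr — yes → AL2|MU0|ME1|BR1|rd3|wr3
(1) want 1×ALU +2rd +1wr — yes → AL1|MU0|ME1|BR1|rd1|wr2
(2) want 1×MEM +1rd +1wr — yes → AL1|MU0|ME0|BR1|rd0|wr1
(3) want 1×MUL +2rd +1wr — FU → AL1|MU0|ME0|BR1|rd0|wr1
(4) want 1×ALU +2rd +1wr — RD_PORT → AL1|MU0|ME0|BR1|rd0|wr1
(5) want 1×MUL +2rd +1wr — FU → AL1|MU0|ME0|BR1|rd0|wr1
(6) want 1×MUL +2rd +1wr — FU → AL1|MU0|ME0|BR1|rd0|wr1
(7) want 1×MUL +2rd +1wr — FU → AL1|MU0|ME0|BR1|rd0|wr1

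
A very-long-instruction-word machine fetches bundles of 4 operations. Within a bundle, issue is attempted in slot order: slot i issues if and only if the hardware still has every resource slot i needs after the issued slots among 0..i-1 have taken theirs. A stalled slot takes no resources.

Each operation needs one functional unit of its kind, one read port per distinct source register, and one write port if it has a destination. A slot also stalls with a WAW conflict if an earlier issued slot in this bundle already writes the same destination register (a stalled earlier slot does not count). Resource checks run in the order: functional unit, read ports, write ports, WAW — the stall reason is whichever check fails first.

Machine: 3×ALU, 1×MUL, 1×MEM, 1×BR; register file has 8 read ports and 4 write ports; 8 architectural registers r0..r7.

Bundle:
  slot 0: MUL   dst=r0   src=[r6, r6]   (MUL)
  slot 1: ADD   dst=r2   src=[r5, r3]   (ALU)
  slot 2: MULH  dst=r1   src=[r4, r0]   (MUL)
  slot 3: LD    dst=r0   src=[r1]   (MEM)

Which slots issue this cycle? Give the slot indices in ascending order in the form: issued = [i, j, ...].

issued = [0, 1]

#0 MUL src=r6,r6 dispatched  <A:3 Mu:0 Ld:1 B:1 rd:7 wr:3>
#1 ALU src=r5,r3 dispatched  <A:2 Mu:0 Ld:1 B:1 rd:5 wr:2>
#2 MUL src=r4,r0 held:FU  <A:2 Mu:0 Ld:1 B:1 rd:5 wr:2>
#3 MEM src=r1 held:WAW  <A:2 Mu:0 Ld:1 B:1 rd:5 wr:2>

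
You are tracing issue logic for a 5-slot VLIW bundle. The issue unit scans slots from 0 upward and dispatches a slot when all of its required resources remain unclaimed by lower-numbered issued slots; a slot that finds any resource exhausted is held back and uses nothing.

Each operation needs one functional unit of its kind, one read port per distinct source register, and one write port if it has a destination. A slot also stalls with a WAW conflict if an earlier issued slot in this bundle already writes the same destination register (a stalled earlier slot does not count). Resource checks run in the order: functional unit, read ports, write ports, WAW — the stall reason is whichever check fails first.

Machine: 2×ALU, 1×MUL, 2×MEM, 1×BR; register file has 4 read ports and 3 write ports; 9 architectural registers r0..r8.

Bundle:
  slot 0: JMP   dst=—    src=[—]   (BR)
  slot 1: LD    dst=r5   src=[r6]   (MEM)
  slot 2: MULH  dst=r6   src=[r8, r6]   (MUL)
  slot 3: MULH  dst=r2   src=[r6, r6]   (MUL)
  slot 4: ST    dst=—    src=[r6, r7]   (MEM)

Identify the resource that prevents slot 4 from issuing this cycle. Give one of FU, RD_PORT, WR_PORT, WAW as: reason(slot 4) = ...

reason(slot 4) = RD_PORT

  0. BR ⇒ go  {2A/1Mu/2Ld/0B | 4r 3w}
  1. MEM→r5 ⇒ go  {2A/1Mu/1Ld/0B | 3r 2w}
  2. MUL→r6 ⇒ go  {2A/0Mu/1Ld/0B | 1r 1w}
  3. MUL→r2 ⇒ no(FU)  {2A/0Mu/1Ld/0B | 1r 1w}
  4. MEM ⇒ no(RD_PORT)  {2A/0Mu/1Ld/0B | 1r 1w}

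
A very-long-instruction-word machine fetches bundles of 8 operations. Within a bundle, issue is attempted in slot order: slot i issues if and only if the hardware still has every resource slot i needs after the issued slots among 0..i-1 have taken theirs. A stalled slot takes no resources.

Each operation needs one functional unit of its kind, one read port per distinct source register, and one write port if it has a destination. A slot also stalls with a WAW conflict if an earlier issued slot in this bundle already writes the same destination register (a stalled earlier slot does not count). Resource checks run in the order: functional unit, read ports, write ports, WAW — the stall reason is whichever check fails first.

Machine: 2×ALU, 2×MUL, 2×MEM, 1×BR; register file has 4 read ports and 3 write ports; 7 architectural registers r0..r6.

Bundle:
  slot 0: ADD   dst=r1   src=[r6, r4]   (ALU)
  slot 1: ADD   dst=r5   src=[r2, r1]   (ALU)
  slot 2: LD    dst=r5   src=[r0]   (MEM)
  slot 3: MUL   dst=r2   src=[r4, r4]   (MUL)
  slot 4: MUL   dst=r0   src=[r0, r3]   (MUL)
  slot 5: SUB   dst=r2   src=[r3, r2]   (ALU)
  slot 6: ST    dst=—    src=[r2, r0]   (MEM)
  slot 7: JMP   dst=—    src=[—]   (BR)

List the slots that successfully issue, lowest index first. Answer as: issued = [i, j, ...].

slot 0 (ALU): ISSUE — free A1,Mu2,Ld2,B1 rp2 wp2
slot 1 (ALU): ISSUE — free A0,Mu2,Ld2,B1 rp0 wp1
slot 2 (MEM): stall RD_PORT — free A0,Mu2,Ld2,B1 rp0 wp1
slot 3 (MUL): stall RD_PORT — free A0,Mu2,Ld2,B1 rp0 wp1
slot 4 (MUL): stall RD_PORT — free A0,Mu2,Ld2,B1 rp0 wp1
slot 5 (ALU): stall FU — free A0,Mu2,Ld2,B1 rp0 wp1
slot 6 (MEM): stall RD_PORT — free A0,Mu2,Ld2,B1 rp0 wp1
slot 7 (BR): ISSUE — free A0,Mu2,Ld2,B0 rp0 wp1

issued = [0, 1, 7]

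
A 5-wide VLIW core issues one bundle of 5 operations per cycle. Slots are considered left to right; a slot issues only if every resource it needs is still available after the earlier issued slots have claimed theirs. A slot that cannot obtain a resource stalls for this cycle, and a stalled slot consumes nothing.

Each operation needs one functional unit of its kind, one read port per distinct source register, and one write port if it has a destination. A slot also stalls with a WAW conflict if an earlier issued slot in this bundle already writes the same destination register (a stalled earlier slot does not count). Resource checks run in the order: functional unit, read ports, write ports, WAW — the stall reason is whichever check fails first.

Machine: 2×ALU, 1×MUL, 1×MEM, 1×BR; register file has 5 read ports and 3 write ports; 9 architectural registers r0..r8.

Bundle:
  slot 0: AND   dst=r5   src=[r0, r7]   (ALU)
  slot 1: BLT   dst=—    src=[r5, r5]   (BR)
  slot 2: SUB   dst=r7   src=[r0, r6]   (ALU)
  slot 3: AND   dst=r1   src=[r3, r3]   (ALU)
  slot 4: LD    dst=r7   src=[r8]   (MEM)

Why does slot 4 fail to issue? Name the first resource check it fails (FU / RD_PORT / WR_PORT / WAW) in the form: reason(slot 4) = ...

reason(slot 4) = RD_PORT

  0. ALU→r5 ⇒ go  {1A/1Mu/1Ld/1B | 3r 2w}
  1. BR ⇒ go  {1A/1Mu/1Ld/0B | 2r 2w}
  2. ALU→r7 ⇒ go  {0A/1Mu/1Ld/0B | 0r 1w}
  3. ALU→r1 ⇒ no(FU)  {0A/1Mu/1Ld/0B | 0r 1w}
  4. MEM→r7 ⇒ no(RD_PORT)  {0A/1Mu/1Ld/0B | 0r 1w}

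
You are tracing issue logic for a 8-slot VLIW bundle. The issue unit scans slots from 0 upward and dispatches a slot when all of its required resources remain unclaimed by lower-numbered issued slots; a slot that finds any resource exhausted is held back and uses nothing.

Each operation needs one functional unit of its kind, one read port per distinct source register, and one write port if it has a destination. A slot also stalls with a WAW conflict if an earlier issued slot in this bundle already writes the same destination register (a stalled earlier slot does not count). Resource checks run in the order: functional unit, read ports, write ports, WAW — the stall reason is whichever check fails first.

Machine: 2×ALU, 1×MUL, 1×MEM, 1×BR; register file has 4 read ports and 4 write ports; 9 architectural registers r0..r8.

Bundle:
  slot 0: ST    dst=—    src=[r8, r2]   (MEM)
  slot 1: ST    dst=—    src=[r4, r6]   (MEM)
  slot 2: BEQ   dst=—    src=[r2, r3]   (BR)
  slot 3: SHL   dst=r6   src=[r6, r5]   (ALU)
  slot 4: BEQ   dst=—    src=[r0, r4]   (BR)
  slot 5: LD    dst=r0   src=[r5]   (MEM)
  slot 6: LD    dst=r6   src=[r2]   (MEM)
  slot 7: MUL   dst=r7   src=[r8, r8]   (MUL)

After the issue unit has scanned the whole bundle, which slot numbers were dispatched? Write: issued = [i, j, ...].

issued = [0, 2]

[0] MEM needs rd=2 wr=0: ok; after: ALU=2 MUL=1 MEM=0 BR=1, R=2, W=4
[1] MEM needs rd=2 wr=0: FU; after: ALU=2 MUL=1 MEM=0 BR=1, R=2, W=4
[2] BR needs rd=2 wr=0: ok; after: ALU=2 MUL=1 MEM=0 BR=0, R=0, W=4
[3] ALU needs rd=2 wr=1: RD_PORT; after: ALU=2 MUL=1 MEM=0 BR=0, R=0, W=4
[4] BR needs rd=2 wr=0: FU; after: ALU=2 MUL=1 MEM=0 BR=0, R=0, W=4
[5] MEM needs rd=1 wr=1: FU; after: ALU=2 MUL=1 MEM=0 BR=0, R=0, W=4
[6] MEM needs rd=1 wr=1: FU; after: ALU=2 MUL=1 MEM=0 BR=0, R=0, W=4
[7] MUL needs rd=1 wr=1: RD_PORT; after: ALU=2 MUL=1 MEM=0 BR=0, R=0, W=4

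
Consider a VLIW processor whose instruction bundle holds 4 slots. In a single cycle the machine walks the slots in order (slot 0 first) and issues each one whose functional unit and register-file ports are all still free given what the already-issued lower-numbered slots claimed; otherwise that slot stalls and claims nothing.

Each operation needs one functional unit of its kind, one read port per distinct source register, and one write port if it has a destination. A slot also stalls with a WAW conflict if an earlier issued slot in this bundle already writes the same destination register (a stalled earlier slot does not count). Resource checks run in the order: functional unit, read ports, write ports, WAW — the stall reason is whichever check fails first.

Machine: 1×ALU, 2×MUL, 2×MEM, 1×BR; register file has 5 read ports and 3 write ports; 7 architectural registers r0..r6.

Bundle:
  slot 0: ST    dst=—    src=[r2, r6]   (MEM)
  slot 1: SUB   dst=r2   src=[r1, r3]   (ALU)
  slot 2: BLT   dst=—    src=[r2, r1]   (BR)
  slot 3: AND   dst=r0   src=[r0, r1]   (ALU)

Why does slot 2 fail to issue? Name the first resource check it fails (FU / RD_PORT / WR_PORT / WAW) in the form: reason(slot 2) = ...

reason(slot 2) = RD_PORT

[0] MEM needs rd=2 wr=0: ok; after: ALU=1 MUL=2 MEM=1 BR=1, R=3, W=3
[1] ALU needs rd=2 wr=1: ok; after: ALU=0 MUL=2 MEM=1 BR=1, R=1, W=2
[2] BR needs rd=2 wr=0: RD_PORT; after: ALU=0 MUL=2 MEM=1 BR=1, R=1, W=2
[3] ALU needs rd=2 wr=1: FU; after: ALU=0 MUL=2 MEM=1 BR=1, R=1, W=2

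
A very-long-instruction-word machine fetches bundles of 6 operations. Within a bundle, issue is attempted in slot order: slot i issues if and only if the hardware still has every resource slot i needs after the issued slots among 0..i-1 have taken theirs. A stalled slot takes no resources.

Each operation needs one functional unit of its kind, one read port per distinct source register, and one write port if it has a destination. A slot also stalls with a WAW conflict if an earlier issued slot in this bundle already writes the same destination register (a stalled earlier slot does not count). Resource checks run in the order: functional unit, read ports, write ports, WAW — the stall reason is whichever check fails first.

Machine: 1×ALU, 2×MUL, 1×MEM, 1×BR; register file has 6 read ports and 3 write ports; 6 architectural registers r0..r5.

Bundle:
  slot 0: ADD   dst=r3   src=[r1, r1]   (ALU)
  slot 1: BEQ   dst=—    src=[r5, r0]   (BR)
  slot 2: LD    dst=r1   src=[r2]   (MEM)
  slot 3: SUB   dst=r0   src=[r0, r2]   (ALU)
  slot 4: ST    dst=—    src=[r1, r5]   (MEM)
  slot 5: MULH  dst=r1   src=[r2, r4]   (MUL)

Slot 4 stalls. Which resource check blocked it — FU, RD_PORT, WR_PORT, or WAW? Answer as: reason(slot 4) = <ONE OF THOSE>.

  0. ALU→r3 ⇒ go  {0A/2Mu/1Ld/1B | 5r 2w}
  1. BR ⇒ go  {0A/2Mu/1Ld/0B | 3r 2w}
  2. MEM→r1 ⇒ go  {0A/2Mu/0Ld/0B | 2r 1w}
  3. ALU→r0 ⇒ no(FU)  {0A/2Mu/0Ld/0B | 2r 1w}
  4. MEM ⇒ no(FU)  {0A/2Mu/0Ld/0B | 2r 1w}
  5. MUL→r1 ⇒ no(WAW)  {0A/2Mu/0Ld/0B | 2r 1w}

reason(slot 4) = FU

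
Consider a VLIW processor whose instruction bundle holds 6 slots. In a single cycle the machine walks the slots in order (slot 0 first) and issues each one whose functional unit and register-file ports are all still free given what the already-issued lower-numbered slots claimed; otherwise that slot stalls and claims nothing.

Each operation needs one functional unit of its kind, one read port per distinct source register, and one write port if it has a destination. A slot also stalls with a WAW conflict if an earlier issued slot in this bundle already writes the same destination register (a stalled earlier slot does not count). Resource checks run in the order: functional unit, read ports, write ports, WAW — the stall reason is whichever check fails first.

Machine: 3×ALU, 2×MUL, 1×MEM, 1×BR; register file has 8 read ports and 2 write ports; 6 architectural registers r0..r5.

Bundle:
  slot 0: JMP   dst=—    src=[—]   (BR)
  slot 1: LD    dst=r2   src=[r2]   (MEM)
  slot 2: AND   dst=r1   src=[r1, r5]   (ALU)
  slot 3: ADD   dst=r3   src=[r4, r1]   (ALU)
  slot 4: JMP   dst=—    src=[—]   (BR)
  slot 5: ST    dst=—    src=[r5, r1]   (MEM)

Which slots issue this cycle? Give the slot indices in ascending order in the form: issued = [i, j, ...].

issued = [0, 1, 2]

#0 BR src=- dispatched  <A:3 Mu:2 Ld:1 B:0 rd:8 wr:2>
#1 MEM src=r2 dispatched  <A:3 Mu:2 Ld:0 B:0 rd:7 wr:1>
#2 ALU src=r1,r5 dispatched  <A:2 Mu:2 Ld:0 B:0 rd:5 wr:0>
#3 ALU src=r4,r1 held:WR_PORT  <A:2 Mu:2 Ld:0 B:0 rd:5 wr:0>
#4 BR src=- held:FU  <A:2 Mu:2 Ld:0 B:0 rd:5 wr:0>
#5 MEM src=r5,r1 held:FU  <A:2 Mu:2 Ld:0 B:0 rd:5 wr:0>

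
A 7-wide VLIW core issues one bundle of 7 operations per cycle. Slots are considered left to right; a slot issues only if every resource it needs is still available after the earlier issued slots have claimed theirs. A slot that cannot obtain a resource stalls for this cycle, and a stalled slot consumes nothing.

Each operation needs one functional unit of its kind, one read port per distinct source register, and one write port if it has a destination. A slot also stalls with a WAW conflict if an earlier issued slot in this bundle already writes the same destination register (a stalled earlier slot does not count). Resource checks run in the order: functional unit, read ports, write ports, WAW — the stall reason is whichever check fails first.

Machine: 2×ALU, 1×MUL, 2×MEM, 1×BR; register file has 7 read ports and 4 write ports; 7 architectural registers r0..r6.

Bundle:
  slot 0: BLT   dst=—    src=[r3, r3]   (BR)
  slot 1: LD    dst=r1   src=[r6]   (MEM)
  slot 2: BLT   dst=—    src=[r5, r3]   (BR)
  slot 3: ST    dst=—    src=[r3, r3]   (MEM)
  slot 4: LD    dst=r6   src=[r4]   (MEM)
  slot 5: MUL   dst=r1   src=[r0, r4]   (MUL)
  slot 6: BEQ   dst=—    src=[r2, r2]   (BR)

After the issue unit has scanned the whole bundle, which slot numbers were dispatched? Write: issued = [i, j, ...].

issued = [0, 1, 3]

slot 0 (BR): ISSUE — free A2,Mu1,Ld2,B0 rp6 wp4
slot 1 (MEM): ISSUE — free A2,Mu1,Ld1,B0 rp5 wp3
slot 2 (BR): stall FU — free A2,Mu1,Ld1,B0 rp5 wp3
slot 3 (MEM): ISSUE — free A2,Mu1,Ld0,B0 rp4 wp3
slot 4 (MEM): stall FU — free A2,Mu1,Ld0,B0 rp4 wp3
slot 5 (MUL): stall WAW — free A2,Mu1,Ld0,B0 rp4 wp3
slot 6 (BR): stall FU — free A2,Mu1,Ld0,B0 rp4 wp3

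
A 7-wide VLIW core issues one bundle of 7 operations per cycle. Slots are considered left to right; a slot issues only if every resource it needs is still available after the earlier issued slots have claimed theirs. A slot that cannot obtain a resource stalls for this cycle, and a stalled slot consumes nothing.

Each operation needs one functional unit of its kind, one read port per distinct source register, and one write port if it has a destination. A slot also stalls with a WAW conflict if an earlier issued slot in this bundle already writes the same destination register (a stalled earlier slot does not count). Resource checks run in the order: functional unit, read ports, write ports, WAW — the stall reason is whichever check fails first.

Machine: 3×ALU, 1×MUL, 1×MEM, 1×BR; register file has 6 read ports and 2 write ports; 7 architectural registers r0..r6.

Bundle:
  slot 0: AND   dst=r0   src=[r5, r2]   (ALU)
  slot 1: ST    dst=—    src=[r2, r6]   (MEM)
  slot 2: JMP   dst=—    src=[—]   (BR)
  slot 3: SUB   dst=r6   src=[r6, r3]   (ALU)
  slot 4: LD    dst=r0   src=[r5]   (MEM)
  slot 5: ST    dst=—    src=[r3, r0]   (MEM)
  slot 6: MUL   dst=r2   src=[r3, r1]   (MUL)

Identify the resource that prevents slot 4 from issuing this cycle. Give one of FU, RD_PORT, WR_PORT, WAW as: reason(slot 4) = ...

reason(slot 4) = FU

slot 0 (ALU): ISSUE — free A2,Mu1,Ld1,B1 rp4 wp1
slot 1 (MEM): ISSUE — free A2,Mu1,Ld0,B1 rp2 wp1
slot 2 (BR): ISSUE — free A2,Mu1,Ld0,B0 rp2 wp1
slot 3 (ALU): ISSUE — free A1,Mu1,Ld0,B0 rp0 wp0
slot 4 (MEM): stall FU — free A1,Mu1,Ld0,B0 rp0 wp0
slot 5 (MEM): stall FU — free A1,Mu1,Ld0,B0 rp0 wp0
slot 6 (MUL): stall RD_PORT — free A1,Mu1,Ld0,B0 rp0 wp0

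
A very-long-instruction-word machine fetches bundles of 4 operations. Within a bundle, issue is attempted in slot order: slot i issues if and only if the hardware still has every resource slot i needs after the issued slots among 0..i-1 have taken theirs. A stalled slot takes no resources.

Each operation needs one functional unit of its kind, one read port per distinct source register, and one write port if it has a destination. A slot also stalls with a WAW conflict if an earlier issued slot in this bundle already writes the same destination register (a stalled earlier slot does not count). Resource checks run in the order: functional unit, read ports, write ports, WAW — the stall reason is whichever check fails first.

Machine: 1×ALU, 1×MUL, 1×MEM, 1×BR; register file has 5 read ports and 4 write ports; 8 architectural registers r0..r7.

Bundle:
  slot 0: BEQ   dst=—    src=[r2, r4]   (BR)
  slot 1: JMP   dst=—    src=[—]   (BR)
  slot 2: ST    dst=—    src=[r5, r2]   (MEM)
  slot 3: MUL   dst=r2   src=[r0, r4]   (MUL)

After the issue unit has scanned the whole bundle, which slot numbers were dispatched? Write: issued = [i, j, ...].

issued = [0, 2]

[0] BR needs rd=2 wr=0: ok; after: ALU=1 MUL=1 MEM=1 BR=0, R=3, W=4
[1] BR needs rd=0 wr=0: FU; after: ALU=1 MUL=1 MEM=1 BR=0, R=3, W=4
[2] MEM needs rd=2 wr=0: ok; after: ALU=1 MUL=1 MEM=0 BR=0, R=1, W=4
[3] MUL needs rd=2 wr=1: RD_PORT; after: ALU=1 MUL=1 MEM=0 BR=0, R=1, W=4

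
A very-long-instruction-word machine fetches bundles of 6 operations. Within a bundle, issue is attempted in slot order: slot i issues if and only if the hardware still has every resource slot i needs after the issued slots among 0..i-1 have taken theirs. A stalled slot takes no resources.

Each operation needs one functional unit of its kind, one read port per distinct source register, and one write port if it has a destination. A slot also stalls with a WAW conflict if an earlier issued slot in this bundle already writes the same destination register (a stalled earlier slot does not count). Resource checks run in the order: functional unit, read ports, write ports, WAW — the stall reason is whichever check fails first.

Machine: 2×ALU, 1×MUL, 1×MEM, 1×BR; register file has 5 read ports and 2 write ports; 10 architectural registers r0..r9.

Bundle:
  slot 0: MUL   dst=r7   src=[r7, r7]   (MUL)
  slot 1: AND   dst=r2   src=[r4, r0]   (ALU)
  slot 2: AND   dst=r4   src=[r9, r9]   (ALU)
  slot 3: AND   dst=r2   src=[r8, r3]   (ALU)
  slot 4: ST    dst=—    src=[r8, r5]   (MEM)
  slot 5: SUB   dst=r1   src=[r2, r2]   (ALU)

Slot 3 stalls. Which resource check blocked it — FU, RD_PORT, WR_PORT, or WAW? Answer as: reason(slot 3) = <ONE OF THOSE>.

(0) want 1×MUL +1rd +1wr — yes → AL2|MU0|ME1|BR1|rd4|wr1
(1) want 1×ALU +2rd +1wr — yes → AL1|MU0|ME1|BR1|rd2|wr0
(2) want 1×ALU +1rd +1wr — WR_PORT → AL1|MU0|ME1|BR1|rd2|wr0
(3) want 1×ALU +2rd +1wr — WR_PORT → AL1|MU0|ME1|BR1|rd2|wr0
(4) want 1×MEM +2rd +0wr — yes → AL1|MU0|ME0|BR1|rd0|wr0
(5) want 1×ALU +1rd +1wr — RD_PORT → AL1|MU0|ME0|BR1|rd0|wr0

reason(slot 3) = WR_PORT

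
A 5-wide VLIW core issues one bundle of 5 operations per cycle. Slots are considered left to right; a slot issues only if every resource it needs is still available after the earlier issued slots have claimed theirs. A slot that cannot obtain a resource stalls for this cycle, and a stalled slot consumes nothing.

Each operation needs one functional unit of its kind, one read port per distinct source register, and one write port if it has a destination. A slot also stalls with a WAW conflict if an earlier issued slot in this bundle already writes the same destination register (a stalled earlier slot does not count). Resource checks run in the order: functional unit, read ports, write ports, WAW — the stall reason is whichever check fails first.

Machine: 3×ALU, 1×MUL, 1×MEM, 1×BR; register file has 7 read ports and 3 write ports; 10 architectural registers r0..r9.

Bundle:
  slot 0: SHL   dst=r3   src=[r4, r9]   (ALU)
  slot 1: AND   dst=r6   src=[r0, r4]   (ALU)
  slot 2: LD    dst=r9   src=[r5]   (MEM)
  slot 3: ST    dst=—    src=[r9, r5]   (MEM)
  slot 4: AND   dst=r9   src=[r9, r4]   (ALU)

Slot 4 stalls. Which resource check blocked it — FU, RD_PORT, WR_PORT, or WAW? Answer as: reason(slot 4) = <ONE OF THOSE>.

(0) want 1×ALU +2rd +1wr — yes → AL2|MU1|ME1|BR1|rd5|wr2
(1) want 1×ALU +2rd +1wr — yes → AL1|MU1|ME1|BR1|rd3|wr1
(2) want 1×MEM +1rd +1wr — yes → AL1|MU1|ME0|BR1|rd2|wr0
(3) want 1×MEM +2rd +0wr — FU → AL1|MU1|ME0|BR1|rd2|wr0
(4) want 1×ALU +2rd +1wr — WR_PORT → AL1|MU1|ME0|BR1|rd2|wr0

reason(slot 4) = WR_PORT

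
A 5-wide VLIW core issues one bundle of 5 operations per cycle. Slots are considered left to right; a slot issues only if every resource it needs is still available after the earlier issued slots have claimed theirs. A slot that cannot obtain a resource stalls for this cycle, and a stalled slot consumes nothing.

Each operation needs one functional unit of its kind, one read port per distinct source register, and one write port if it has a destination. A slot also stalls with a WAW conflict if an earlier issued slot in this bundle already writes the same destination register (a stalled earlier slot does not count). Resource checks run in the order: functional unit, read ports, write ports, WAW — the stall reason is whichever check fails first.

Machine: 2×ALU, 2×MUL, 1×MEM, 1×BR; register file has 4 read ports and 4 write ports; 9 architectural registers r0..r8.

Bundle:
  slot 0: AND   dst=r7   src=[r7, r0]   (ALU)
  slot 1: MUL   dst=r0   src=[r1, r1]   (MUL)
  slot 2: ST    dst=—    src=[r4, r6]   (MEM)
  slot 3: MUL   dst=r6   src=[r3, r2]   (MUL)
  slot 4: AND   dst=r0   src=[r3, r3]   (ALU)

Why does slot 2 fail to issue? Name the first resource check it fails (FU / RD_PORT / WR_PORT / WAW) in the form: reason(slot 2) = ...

(0) want 1×ALU +2rd +1wr — yes → AL1|MU2|ME1|BR1|rd2|wr3
(1) want 1×MUL +1rd +1wr — yes → AL1|MU1|ME1|BR1|rd1|wr2
(2) want 1×MEM +2rd +0wr — RD_PORT → AL1|MU1|ME1|BR1|rd1|wr2
(3) want 1×MUL +2rd +1wr — RD_PORT → AL1|MU1|ME1|BR1|rd1|wr2
(4) want 1×ALU +1rd +1wr — WAW → AL1|MU1|ME1|BR1|rd1|wr2

reason(slot 2) = RD_PORT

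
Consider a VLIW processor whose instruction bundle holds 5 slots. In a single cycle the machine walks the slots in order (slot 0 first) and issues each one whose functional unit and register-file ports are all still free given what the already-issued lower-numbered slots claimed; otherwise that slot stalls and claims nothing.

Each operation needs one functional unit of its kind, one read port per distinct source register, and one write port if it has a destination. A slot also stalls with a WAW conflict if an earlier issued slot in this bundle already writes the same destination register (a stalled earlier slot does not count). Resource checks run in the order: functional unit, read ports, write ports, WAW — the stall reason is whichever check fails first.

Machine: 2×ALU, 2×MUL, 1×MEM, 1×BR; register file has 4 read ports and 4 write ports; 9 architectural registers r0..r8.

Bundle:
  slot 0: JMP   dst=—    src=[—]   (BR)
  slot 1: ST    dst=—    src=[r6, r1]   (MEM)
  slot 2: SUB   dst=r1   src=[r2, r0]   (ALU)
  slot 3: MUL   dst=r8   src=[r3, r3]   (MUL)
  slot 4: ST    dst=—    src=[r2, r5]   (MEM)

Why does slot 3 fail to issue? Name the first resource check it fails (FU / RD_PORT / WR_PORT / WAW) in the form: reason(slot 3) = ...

reason(slot 3) = RD_PORT

  0. BR ⇒ go  {2A/2Mu/1Ld/0B | 4r 4w}
  1. MEM ⇒ go  {2A/2Mu/0Ld/0B | 2r 4w}
  2. ALU→r1 ⇒ go  {1A/2Mu/0Ld/0B | 0r 3w}
  3. MUL→r8 ⇒ no(RD_PORT)  {1A/2Mu/0Ld/0B | 0r 3w}
  4. MEM ⇒ no(FU)  {1A/2Mu/0Ld/0B | 0r 3w}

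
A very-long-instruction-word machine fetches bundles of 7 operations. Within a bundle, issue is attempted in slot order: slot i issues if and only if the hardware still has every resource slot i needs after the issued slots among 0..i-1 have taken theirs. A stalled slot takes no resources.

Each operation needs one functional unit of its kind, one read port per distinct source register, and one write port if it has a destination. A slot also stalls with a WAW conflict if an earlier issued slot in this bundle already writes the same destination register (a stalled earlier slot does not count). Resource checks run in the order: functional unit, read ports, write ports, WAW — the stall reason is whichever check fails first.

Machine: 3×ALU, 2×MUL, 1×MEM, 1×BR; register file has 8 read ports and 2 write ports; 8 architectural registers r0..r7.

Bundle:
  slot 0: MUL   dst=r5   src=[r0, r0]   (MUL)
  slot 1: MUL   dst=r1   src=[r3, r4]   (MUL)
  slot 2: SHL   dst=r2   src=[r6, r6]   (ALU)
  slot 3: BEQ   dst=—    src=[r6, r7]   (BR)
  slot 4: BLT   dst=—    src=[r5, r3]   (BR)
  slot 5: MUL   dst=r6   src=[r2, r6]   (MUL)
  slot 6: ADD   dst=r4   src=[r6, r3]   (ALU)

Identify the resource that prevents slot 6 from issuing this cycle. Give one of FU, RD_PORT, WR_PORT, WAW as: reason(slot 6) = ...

reason(slot 6) = WR_PORT

slot 0 (MUL): ISSUE — free A3,Mu1,Ld1,B1 rp7 wp1
slot 1 (MUL): ISSUE — free A3,Mu0,Ld1,B1 rp5 wp0
slot 2 (ALU): stall WR_PORT — free A3,Mu0,Ld1,B1 rp5 wp0
slot 3 (BR): ISSUE — free A3,Mu0,Ld1,B0 rp3 wp0
slot 4 (BR): stall FU — free A3,Mu0,Ld1,B0 rp3 wp0
slot 5 (MUL): stall FU — free A3,Mu0,Ld1,B0 rp3 wp0
slot 6 (ALU): stall WR_PORT — free A3,Mu0,Ld1,B0 rp3 wp0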